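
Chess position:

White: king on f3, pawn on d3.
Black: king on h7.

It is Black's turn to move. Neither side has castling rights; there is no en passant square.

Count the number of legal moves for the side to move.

5

Black to move; king on h7.
In check: no.
Legal moves: Kh8, Kg8, Kg7, Kh6, Kg6.
Count: 5.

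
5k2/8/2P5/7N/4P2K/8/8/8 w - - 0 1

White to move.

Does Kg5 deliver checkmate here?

no

After Kg5: black king on f8; in check: no.
Black is not in check, so this cannot be checkmate.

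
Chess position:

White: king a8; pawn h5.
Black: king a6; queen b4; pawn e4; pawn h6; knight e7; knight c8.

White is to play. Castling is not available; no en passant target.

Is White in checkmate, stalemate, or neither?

stalemate

White to move; white king on a8.
In check: no.
King squares — a7: attacked by Ka6; b7: attacked by Qb4; b8: attacked by Qb4.
Legal moves for White: none.
Not in check and no legal moves → stalemate.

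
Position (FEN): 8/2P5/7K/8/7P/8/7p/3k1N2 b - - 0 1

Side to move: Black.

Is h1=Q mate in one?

no

After h1=Q: white king on h6; in check: no.
White is not in check, so this cannot be checkmate.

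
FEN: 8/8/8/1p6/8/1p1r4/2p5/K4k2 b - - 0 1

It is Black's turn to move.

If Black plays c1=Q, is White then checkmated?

yes

After c1=Q: white king on a1; in check: yes, from the black queen on c1.
King squares — b1: attacked by Qc1; a2: attacked by Pb3; b2: attacked by Qc1.
White has no legal moves → checkmate.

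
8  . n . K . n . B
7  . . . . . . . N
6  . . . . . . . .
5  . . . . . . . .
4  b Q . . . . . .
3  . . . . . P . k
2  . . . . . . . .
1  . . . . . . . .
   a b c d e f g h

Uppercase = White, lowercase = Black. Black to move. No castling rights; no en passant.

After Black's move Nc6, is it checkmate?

no

After Nc6: white king on d8; in check: yes, from the black knight on c6.
White has 3 legal replies: Ke8, Kc8, Kc7.
In check but a legal move exists → not checkmate.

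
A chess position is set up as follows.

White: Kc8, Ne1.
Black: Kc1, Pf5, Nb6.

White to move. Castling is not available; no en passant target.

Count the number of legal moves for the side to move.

White to move; king on c8.
In check: yes, from the black knight on b6.
Legal moves: Kd8, Kb8, Kc7, Kb7.
Count: 4.

4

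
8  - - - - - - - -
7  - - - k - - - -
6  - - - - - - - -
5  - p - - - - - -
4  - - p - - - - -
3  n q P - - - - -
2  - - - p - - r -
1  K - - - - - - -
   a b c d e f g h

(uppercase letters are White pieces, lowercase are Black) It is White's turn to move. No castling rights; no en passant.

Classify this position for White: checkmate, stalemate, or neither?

White to move; white king on a1.
In check: no.
King squares — b1: attacked by Na3; a2: attacked by Qb3; b2: attacked by Qb3.
Legal moves for White: none.
Not in check and no legal moves → stalemate.

stalemate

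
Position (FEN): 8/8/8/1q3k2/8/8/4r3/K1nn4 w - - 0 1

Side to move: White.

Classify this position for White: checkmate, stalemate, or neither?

White to move; white king on a1.
In check: no.
King squares — b1: attacked by Qb5; a2: attacked by Nc1; b2: attacked by Nd1.
Legal moves for White: none.
Not in check and no legal moves → stalemate.

stalemate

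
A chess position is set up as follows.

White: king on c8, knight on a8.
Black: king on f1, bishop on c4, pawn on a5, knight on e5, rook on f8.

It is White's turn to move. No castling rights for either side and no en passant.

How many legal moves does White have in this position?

2

White to move; king on c8.
In check: yes, from the black rook on f8.
Legal moves: Kc7, Kb7.
Count: 2.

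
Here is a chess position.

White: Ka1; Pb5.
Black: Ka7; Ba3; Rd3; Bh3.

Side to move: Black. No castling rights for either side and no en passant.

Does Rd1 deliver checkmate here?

no

After Rd1: white king on a1; in check: yes, from the black rook on d1.
White has 1 legal reply: Ka2.
In check but a legal move exists → not checkmate.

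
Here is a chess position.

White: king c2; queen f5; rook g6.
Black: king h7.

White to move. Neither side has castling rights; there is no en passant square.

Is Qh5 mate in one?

yes

After Qh5: black king on h7; in check: yes, from the white queen on h5.
King squares — g6: attacked by Qh5; h6: attacked by Qh5; g7: attacked by Rg6; g8: attacked by Rg6; h8: attacked by Qh5.
Black has no legal moves → checkmate.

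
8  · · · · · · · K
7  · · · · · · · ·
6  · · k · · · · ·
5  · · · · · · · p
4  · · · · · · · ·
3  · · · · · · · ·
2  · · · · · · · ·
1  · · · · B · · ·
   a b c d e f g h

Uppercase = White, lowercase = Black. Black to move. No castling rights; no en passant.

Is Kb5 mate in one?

no

After Kb5: white king on h8; in check: no.
White is not in check, so this cannot be checkmate.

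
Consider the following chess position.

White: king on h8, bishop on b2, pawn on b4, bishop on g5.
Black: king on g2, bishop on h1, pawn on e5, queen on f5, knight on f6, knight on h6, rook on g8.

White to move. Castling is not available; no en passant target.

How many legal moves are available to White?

White to move; king on h8.
In check: yes, from the black rook on g8.
Legal moves: none.
Count: 0.

0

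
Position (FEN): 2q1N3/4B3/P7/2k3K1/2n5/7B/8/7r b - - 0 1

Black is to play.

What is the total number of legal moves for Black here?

Black to move; king on c5.
In check: yes, from the white bishop on e7.
Legal moves: Kc6, Kb6, Kd5, Kb5, Kd4, Nd6.
Count: 6.

6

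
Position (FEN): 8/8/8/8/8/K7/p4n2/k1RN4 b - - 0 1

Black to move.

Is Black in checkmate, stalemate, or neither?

Black to move; black king on a1.
In check: yes, from the white rook on c1.
King squares — b1: attacked by Rc1; a2: own pawn; b2: attacked by Nd1.
Legal moves for Black: none.
In check with no legal moves → checkmate.

checkmate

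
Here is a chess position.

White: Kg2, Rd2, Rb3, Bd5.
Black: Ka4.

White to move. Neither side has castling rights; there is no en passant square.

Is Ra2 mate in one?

yes

After Ra2: black king on a4; in check: yes, from the white rook on a2.
King squares — a3: attacked by Ra2; b3: attacked by Bd5; b4: attacked by Rb3; a5: attacked by Ra2; b5: attacked by Rb3.
Black has no legal moves → checkmate.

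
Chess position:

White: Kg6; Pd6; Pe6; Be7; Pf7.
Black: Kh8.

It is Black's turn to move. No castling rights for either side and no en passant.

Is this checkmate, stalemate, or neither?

stalemate

Black to move; black king on h8.
In check: no.
King squares — g7: attacked by Kg6; h7: attacked by Kg6; g8: attacked by Pf7.
Legal moves for Black: none.
Not in check and no legal moves → stalemate.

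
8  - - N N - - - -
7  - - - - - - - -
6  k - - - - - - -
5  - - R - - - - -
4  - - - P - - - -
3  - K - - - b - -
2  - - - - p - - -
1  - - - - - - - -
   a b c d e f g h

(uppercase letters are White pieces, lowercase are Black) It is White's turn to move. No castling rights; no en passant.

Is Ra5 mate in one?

no

After Ra5: black king on a6; in check: yes, from the white rook on a5.
Black has 1 legal reply: Kxa5.
In check but a legal move exists → not checkmate.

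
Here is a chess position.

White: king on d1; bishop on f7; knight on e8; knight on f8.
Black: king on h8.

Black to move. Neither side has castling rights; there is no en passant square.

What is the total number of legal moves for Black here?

Black to move; king on h8.
In check: no.
Legal moves: none.
Count: 0.

0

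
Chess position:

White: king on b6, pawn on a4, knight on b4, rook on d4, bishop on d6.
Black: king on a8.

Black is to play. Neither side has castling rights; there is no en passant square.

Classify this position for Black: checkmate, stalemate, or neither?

Black to move; black king on a8.
In check: no.
King squares — a7: attacked by Kb6; b7: attacked by Kb6; b8: attacked by Bd6.
Legal moves for Black: none.
Not in check and no legal moves → stalemate.

stalemate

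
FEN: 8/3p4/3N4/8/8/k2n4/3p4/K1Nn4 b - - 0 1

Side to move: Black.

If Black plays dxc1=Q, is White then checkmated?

yes

After dxc1=Q: white king on a1; in check: yes, from the black queen on c1.
King squares — b1: attacked by Qc1; a2: attacked by Ka3; b2: attacked by Qc1.
White has no legal moves → checkmate.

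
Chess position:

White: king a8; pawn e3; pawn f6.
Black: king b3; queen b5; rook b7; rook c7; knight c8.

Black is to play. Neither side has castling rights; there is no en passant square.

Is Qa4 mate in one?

After Qa4: white king on a8; in check: yes, from the black queen on a4.
King squares — a7: attacked by Qa4; b7: attacked by Rc7; b8: attacked by Rb7.
White has no legal moves → checkmate.

yes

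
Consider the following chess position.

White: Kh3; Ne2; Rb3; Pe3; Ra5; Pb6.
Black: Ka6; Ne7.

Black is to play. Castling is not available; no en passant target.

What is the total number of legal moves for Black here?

2

Black to move; king on a6.
In check: yes, from the white rook on a5.
Legal moves: Kb7, Kxa5.
Count: 2.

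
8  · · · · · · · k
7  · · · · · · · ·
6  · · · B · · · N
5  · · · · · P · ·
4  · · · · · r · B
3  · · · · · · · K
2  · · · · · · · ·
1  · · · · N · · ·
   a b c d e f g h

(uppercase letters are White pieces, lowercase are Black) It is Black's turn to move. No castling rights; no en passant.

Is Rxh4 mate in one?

After Rxh4: white king on h3; in check: yes, from the black rook on h4.
White has 3 legal replies: Kxh4, Kg3, Kg2.
In check but a legal move exists → not checkmate.

no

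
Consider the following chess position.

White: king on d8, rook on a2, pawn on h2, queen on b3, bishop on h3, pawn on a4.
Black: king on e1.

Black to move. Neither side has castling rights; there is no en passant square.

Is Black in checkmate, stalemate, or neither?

stalemate

Black to move; black king on e1.
In check: no.
King squares — d1: attacked by Qb3; f1: attacked by Bh3; d2: attacked by Ra2; e2: attacked by Ra2; f2: attacked by Ra2.
Legal moves for Black: none.
Not in check and no legal moves → stalemate.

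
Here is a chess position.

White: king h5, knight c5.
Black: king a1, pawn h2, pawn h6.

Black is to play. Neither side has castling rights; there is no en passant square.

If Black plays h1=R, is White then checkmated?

After h1=R: white king on h5; in check: yes, from the black rook on h1.
White has 2 legal replies: Kg6, Kg4.
In check but a legal move exists → not checkmate.

no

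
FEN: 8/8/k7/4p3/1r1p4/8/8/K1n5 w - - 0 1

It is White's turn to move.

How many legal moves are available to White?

0

White to move; king on a1.
In check: no.
Legal moves: none.
Count: 0.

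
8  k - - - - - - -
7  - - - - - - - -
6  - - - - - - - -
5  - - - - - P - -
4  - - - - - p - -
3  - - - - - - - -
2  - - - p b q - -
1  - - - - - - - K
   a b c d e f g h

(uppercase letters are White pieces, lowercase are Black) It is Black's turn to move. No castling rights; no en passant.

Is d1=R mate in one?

After d1=R: white king on h1; in check: yes, from the black rook on d1.
King squares — g1: attacked by Rd1; g2: attacked by Qf2; h2: attacked by Qf2.
White has no legal moves → checkmate.

yes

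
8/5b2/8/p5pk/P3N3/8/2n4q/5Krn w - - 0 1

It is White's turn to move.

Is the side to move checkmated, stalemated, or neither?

White to move; white king on f1.
In check: yes, from the black rook on g1.
King squares — e1: attacked by Rg1; g1: attacked by Qh2; e2: attacked by Qh2; f2: attacked by Nh1; g2: attacked by Rg1.
Legal moves for White: none.
In check with no legal moves → checkmate.

checkmate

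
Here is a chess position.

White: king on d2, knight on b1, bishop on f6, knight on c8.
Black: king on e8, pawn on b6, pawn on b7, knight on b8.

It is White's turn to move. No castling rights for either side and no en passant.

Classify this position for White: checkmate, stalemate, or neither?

neither

White to move; white king on d2.
In check: no.
Legal moves for White include: Ne7, Na7, Nd6+, Nxb6, Bh8, Bd8, Bg7, Be7, Bg5, Be5, Bh4, Bd4, Bc3, Bb2, Ba1, Ke3, Kd3, Kc3, ... (list truncated; more exist).
White has legal moves and is not in check → neither.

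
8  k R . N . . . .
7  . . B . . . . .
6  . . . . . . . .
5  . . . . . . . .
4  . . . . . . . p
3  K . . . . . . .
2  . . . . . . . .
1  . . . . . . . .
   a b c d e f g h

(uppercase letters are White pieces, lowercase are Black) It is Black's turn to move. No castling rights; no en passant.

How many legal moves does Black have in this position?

1

Black to move; king on a8.
In check: yes, from the white rook on b8.
Legal moves: Ka7.
Count: 1.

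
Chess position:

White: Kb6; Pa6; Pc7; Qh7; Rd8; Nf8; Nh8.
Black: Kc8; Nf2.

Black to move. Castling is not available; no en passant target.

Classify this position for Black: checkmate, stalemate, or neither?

Black to move; black king on c8.
In check: yes, from the white rook on d8.
King squares — b7: attacked by Pa6; c7: attacked by Kb6; d7: attacked by Qh7; b8: attacked by Pc7; d8: attacked by Pc7.
Legal moves for Black: none.
In check with no legal moves → checkmate.

checkmate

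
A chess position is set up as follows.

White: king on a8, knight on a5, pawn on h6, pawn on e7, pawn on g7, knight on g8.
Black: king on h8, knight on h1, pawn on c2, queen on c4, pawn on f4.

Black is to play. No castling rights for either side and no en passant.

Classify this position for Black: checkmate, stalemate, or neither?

Black to move; black king on h8.
In check: yes, from the white pawn on g7.
King squares — g7: attacked by Ph6; h7: available; g8: available.
Legal moves for Black: Kxg8, Kh7.
Black is in check but has 2 legal moves → neither.

neither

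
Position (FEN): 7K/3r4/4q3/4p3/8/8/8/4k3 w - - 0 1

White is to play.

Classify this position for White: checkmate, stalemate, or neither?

White to move; white king on h8.
In check: no.
King squares — g7: attacked by Rd7; h7: attacked by Rd7; g8: attacked by Qe6.
Legal moves for White: none.
Not in check and no legal moves → stalemate.

stalemate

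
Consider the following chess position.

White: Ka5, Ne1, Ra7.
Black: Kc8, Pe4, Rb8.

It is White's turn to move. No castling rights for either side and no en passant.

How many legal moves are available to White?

15

White to move; king on a5.
In check: no.
Legal moves: Ra8, Rh7, Rg7, Rf7, Re7, Rd7, Rc7+, Rb7, Ra6, Ka6, Ka4, Nf3, Nd3, Ng2, Nc2.
Count: 15.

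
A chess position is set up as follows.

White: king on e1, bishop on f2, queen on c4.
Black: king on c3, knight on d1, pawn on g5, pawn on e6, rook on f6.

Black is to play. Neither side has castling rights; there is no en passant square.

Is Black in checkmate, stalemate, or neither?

neither

Black to move; black king on c3.
In check: yes, from the white queen on c4.
King squares — b2: available; c2: attacked by Qc4; d2: attacked by Ke1; b3: attacked by Qc4; d3: attacked by Qc4; b4: attacked by Qc4; c4: available; d4: attacked by Bf2.
Legal moves for Black: Kxc4, Kb2.
Black is in check but has 2 legal moves → neither.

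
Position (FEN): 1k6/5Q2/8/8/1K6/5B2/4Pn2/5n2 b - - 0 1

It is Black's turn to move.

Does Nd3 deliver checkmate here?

no

After Nd3: white king on b4; in check: yes, from the black knight on d3.
White has 8 legal replies: Kb5, Ka5, Kc4, Ka4, Kc3, Kb3, Ka3, exd3.
In check but a legal move exists → not checkmate.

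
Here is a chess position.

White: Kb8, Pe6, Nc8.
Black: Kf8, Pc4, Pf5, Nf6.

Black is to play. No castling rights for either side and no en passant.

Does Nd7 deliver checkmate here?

After Nd7: white king on b8; in check: yes, from the black knight on d7.
White has 5 legal replies: Ka8, Kc7, Kb7, Ka7, exd7.
In check but a legal move exists → not checkmate.

no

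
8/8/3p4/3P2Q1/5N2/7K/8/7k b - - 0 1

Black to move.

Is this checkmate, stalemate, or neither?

stalemate

Black to move; black king on h1.
In check: no.
King squares — g1: attacked by Qg5; g2: attacked by Kh3; h2: attacked by Kh3.
Legal moves for Black: none.
Not in check and no legal moves → stalemate.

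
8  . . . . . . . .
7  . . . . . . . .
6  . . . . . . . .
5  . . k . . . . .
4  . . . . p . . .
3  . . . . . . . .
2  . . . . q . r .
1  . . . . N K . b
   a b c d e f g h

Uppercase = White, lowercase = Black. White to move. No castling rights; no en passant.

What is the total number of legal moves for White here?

0

White to move; king on f1.
In check: yes, from the black queen on e2.
Legal moves: none.
Count: 0.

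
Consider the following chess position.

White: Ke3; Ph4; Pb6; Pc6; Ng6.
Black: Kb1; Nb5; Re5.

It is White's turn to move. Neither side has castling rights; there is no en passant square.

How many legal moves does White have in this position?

White to move; king on e3.
In check: yes, from the black rook on e5.
Legal moves: Kf4, Kf3, Kd3, Kf2, Kd2, Nxe5.
Count: 6.

6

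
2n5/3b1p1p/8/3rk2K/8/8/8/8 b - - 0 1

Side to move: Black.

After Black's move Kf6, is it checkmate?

no

After Kf6: white king on h5; in check: yes, from the black rook on d5.
White has 2 legal replies: Kh6, Kh4.
In check but a legal move exists → not checkmate.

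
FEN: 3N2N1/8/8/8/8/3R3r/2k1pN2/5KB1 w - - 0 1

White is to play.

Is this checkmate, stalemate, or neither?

neither

White to move; white king on f1.
In check: yes, from the black pawn on e2.
Legal moves for White: Kg2, Kxe2, Ke1.
White is in check but has 3 legal moves → neither.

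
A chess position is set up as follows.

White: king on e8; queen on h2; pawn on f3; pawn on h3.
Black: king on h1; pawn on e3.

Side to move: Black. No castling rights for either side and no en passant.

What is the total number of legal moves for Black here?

1

Black to move; king on h1.
In check: yes, from the white queen on h2.
Legal moves: Kxh2.
Count: 1.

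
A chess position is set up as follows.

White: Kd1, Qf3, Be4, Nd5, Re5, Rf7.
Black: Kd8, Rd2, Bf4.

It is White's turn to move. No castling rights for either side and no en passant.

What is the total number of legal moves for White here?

2

White to move; king on d1.
In check: yes, from the black rook on d2.
Legal moves: Ke1, Kc1.
Count: 2.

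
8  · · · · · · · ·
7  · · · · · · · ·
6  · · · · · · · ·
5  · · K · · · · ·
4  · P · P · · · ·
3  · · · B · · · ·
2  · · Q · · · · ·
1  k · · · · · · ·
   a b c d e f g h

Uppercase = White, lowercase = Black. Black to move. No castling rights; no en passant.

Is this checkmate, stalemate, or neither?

stalemate

Black to move; black king on a1.
In check: no.
King squares — b1: attacked by Qc2; a2: attacked by Qc2; b2: attacked by Qc2.
Legal moves for Black: none.
Not in check and no legal moves → stalemate.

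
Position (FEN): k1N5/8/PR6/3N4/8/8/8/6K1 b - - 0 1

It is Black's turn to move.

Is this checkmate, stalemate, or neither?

Black to move; black king on a8.
In check: no.
King squares — a7: attacked by Nc8; b7: attacked by Pa6; b8: attacked by Rb6.
Legal moves for Black: none.
Not in check and no legal moves → stalemate.

stalemate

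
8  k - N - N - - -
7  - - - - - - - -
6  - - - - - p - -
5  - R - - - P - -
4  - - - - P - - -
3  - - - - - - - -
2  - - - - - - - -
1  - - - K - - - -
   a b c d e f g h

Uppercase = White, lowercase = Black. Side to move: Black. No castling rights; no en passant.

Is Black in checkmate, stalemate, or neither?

stalemate

Black to move; black king on a8.
In check: no.
King squares — a7: attacked by Nc8; b7: attacked by Rb5; b8: attacked by Rb5.
Legal moves for Black: none.
Not in check and no legal moves → stalemate.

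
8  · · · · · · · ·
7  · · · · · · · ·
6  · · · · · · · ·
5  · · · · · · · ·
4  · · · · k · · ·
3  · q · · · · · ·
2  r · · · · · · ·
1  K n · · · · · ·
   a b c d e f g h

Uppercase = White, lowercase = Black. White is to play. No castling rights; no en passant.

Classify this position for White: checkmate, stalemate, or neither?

White to move; white king on a1.
In check: yes, from the black rook on a2.
King squares — b1: attacked by Qb3; a2: attacked by Qb3; b2: attacked by Ra2.
Legal moves for White: none.
In check with no legal moves → checkmate.

checkmate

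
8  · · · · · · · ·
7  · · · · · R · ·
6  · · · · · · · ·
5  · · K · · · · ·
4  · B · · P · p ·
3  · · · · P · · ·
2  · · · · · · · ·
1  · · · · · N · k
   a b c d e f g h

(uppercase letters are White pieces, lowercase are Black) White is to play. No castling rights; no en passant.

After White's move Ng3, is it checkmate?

no

After Ng3: black king on h1; in check: yes, from the white knight on g3.
Black has 3 legal replies: Kh2, Kg2, Kg1.
In check but a legal move exists → not checkmate.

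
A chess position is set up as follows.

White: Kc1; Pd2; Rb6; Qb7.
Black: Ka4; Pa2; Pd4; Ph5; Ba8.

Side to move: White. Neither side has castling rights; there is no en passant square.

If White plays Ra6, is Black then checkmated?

yes

After Ra6: black king on a4; in check: yes, from the white rook on a6.
King squares — a3: attacked by Ra6; b3: attacked by Qb7; b4: attacked by Qb7; a5: attacked by Ra6; b5: attacked by Qb7.
Black has no legal moves → checkmate.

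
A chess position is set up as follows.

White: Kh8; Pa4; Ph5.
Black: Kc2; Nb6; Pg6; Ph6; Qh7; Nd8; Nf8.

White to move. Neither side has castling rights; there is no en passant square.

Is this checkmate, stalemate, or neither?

White to move; white king on h8.
In check: yes, from the black queen on h7.
King squares — g7: attacked by Qh7; h7: attacked by Nf8; g8: attacked by Qh7.
Legal moves for White: none.
In check with no legal moves → checkmate.

checkmate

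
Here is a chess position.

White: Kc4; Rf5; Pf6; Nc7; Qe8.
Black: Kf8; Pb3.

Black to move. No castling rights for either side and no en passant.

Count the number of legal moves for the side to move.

0

Black to move; king on f8.
In check: yes, from the white queen on e8.
Legal moves: none.
Count: 0.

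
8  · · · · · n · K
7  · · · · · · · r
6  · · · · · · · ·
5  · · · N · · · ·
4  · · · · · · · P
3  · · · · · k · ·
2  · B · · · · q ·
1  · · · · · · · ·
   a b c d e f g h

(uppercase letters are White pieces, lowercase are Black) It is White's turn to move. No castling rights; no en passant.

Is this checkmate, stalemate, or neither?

White to move; white king on h8.
In check: yes, from the black rook on h7.
King squares — g7: attacked by Qg2; h7: attacked by Nf8; g8: attacked by Qg2.
Legal moves for White: none.
In check with no legal moves → checkmate.

checkmate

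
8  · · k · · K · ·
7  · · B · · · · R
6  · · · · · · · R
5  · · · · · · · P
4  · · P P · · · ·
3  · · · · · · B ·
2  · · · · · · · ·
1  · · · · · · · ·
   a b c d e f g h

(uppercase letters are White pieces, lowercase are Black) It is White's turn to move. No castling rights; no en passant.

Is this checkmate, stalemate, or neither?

White to move; white king on f8.
In check: no.
Legal moves for White include: Kg8, Ke8, Kg7, Kf7, Ke7, Rh8, Rg7, Rf7, Re7, Rd7, Bd8, Bb8, Bcd6, Bb6, Bce5, Ba5, Bcf4, Rg6, ... (list truncated; more exist).
White has legal moves and is not in check → neither.

neither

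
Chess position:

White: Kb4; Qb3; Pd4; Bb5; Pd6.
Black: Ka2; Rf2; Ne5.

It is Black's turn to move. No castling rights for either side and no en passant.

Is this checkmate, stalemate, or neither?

Black to move; black king on a2.
In check: yes, from the white queen on b3.
Legal moves for Black: Ka1.
Black is in check but has 1 legal move → neither.

neither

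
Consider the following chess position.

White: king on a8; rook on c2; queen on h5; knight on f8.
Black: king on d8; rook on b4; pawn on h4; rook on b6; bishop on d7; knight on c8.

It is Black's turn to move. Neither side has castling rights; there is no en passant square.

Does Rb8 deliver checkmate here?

yes

After Rb8: white king on a8; in check: yes, from the black rook on b8.
King squares — a7: attacked by Nc8; b7: attacked by Rb4; b8: attacked by Rb4.
White has no legal moves → checkmate.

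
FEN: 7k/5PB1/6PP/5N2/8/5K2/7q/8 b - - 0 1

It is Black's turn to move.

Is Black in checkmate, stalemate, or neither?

checkmate

Black to move; black king on h8.
In check: yes, from the white bishop on g7.
King squares — g7: attacked by Nf5; h7: attacked by Pg6; g8: attacked by Pf7.
Legal moves for Black: none.
In check with no legal moves → checkmate.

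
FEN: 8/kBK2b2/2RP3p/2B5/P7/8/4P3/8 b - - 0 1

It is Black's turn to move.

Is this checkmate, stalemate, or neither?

checkmate

Black to move; black king on a7.
In check: yes, from the white bishop on c5.
King squares — a6: attacked by Rc6; b6: attacked by Bc5; b7: attacked by Kc7; a8: attacked by Bb7; b8: attacked by Kc7.
Legal moves for Black: none.
In check with no legal moves → checkmate.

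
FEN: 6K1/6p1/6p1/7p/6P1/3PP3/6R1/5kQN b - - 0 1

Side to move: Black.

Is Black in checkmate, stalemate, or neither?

Black to move; black king on f1.
In check: yes, from the white queen on g1.
King squares — e1: attacked by Qg1; g1: attacked by Rg2; e2: attacked by Rg2; f2: attacked by Qg1; g2: attacked by Qg1.
Legal moves for Black: none.
In check with no legal moves → checkmate.

checkmate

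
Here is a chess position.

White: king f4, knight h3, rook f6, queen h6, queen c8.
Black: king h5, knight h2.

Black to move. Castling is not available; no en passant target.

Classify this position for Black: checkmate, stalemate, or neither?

checkmate

Black to move; black king on h5.
In check: yes, from the white queen on h6.
King squares — g4: attacked by Kf4; h4: attacked by Qh6; g5: attacked by Nh3; g6: attacked by Rf6; h6: attacked by Rf6.
Legal moves for Black: none.
In check with no legal moves → checkmate.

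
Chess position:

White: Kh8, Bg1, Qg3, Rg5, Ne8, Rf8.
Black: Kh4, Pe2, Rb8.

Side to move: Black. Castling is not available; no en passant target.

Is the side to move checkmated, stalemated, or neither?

Black to move; black king on h4.
In check: yes, from the white queen on g3.
King squares — g3: attacked by Rg5; h3: attacked by Qg3; g4: attacked by Qg3; g5: attacked by Qg3; h5: attacked by Rg5.
Legal moves for Black: none.
In check with no legal moves → checkmate.

checkmate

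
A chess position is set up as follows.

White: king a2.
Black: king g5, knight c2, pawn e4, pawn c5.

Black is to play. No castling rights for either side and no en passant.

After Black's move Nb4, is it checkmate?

After Nb4: white king on a2; in check: yes, from the black knight on b4.
White has 5 legal replies: Kb3, Ka3, Kb2, Kb1, Ka1.
In check but a legal move exists → not checkmate.

no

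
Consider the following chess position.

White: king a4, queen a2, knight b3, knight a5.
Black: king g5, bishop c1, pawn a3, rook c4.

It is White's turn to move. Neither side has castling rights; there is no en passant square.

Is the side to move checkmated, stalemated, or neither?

White to move; white king on a4.
In check: yes, from the black rook on c4.
King squares — a3: attacked by Bc1; b3: own knight; b4: attacked by Rc4; a5: own knight; b5: available.
Legal moves for White: Kb5, Nxc4.
White is in check but has 2 legal moves → neither.

neither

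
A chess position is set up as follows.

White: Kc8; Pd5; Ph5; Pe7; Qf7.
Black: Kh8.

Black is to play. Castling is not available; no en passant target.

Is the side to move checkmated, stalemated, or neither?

stalemate

Black to move; black king on h8.
In check: no.
King squares — g7: attacked by Qf7; h7: attacked by Qf7; g8: attacked by Qf7.
Legal moves for Black: none.
Not in check and no legal moves → stalemate.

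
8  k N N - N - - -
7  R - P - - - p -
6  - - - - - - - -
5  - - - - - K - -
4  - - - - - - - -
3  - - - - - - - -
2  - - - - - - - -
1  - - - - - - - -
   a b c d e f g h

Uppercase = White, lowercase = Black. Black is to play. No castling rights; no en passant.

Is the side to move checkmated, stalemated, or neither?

Black to move; black king on a8.
In check: yes, from the white rook on a7.
King squares — a7: attacked by Nc8; b7: attacked by Ra7; b8: attacked by Pc7.
Legal moves for Black: none.
In check with no legal moves → checkmate.

checkmate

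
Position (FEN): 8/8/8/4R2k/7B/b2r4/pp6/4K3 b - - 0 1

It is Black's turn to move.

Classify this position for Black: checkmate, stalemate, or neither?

Black to move; black king on h5.
In check: yes, from the white rook on e5.
Legal moves for Black: Kh6, Kg6, Kxh4, Kg4.
Black is in check but has 4 legal moves → neither.

neither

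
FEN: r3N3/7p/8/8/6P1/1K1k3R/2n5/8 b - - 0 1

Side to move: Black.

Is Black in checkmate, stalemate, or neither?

Black to move; black king on d3.
In check: yes, from the white rook on h3.
King squares — c2: own knight; d2: available; e2: available; c3: attacked by Kb3; e3: attacked by Rh3; c4: attacked by Kb3; d4: available; e4: available.
Legal moves for Black: Ke4, Kd4, Ke2, Kd2, Ne3.
Black is in check but has 5 legal moves → neither.

neither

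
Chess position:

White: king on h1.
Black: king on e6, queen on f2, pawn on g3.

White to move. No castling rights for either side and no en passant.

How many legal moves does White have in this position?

0

White to move; king on h1.
In check: no.
Legal moves: none.
Count: 0.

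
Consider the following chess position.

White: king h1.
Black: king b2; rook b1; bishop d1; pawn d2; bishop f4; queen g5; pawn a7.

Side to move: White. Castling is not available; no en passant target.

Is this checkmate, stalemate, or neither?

White to move; white king on h1.
In check: no.
King squares — g1: attacked by Qg5; g2: attacked by Qg5; h2: attacked by Bf4.
Legal moves for White: none.
Not in check and no legal moves → stalemate.

stalemate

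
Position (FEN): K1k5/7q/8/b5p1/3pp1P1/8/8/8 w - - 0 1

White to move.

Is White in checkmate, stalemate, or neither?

White to move; white king on a8.
In check: no.
King squares — a7: attacked by Qh7; b7: attacked by Qh7; b8: attacked by Kc8.
Legal moves for White: none.
Not in check and no legal moves → stalemate.

stalemate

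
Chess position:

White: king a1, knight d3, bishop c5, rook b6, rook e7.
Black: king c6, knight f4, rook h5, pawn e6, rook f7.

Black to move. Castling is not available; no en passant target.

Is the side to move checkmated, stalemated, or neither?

Black to move; black king on c6.
In check: yes, from the white rook on b6.
King squares — b5: attacked by Rb6; c5: attacked by Nd3; d5: available; b6: attacked by Bc5; d6: attacked by Bc5; b7: attacked by Rb6; c7: attacked by Re7; d7: attacked by Re7.
Legal moves for Black: Kd5.
Black is in check but has 1 legal move → neither.

neither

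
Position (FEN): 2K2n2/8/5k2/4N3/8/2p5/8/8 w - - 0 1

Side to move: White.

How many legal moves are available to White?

12

White to move; king on c8.
In check: no.
Legal moves: Kd8, Kb8, Kc7, Kb7, Nf7, Nd7+, Ng6, Nc6, Ng4+, Nc4, Nf3, Nd3.
Count: 12.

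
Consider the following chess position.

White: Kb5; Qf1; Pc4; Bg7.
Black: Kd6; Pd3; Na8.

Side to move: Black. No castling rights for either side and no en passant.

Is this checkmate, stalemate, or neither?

neither

Black to move; black king on d6.
In check: no.
Legal moves for Black: Nc7+, Nb6, Ke7, Kd7, Kc7, Ke6, d2.
Black has 7 legal moves and is not in check → neither.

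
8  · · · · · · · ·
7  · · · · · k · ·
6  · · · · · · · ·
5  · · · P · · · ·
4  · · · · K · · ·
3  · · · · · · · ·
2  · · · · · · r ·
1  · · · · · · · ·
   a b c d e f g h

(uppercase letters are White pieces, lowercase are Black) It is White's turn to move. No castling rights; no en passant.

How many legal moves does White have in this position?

8

White to move; king on e4.
In check: no.
Legal moves: Kf5, Ke5, Kf4, Kd4, Kf3, Ke3, Kd3, d6.
Count: 8.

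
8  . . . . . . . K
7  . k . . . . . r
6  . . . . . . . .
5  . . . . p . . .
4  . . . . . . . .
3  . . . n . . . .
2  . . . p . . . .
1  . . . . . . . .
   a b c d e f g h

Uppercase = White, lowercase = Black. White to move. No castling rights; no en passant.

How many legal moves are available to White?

White to move; king on h8.
In check: yes, from the black rook on h7.
Legal moves: Kg8, Kxh7.
Count: 2.

2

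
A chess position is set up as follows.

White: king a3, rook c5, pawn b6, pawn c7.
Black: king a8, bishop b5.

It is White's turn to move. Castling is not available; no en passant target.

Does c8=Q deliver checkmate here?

After c8=Q: black king on a8; in check: yes, from the white queen on c8.
King squares — a7: attacked by Pb6; b7: attacked by Qc8; b8: attacked by Qc8.
Black has no legal moves → checkmate.

yes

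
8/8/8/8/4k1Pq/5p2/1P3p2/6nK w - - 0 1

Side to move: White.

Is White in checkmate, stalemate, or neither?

White to move; white king on h1.
In check: yes, from the black queen on h4.
King squares — g1: attacked by Pf2; g2: attacked by Pf3; h2: attacked by Qh4.
Legal moves for White: none.
In check with no legal moves → checkmate.

checkmate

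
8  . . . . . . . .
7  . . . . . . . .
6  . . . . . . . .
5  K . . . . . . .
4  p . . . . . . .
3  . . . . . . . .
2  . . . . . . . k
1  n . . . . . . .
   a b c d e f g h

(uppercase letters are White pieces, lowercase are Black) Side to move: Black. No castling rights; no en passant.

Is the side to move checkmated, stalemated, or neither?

Black to move; black king on h2.
In check: no.
Legal moves for Black: Kh3, Kg3, Kg2, Kh1, Kg1, Nb3+, Nc2, a3.
Black has 8 legal moves and is not in check → neither.

neither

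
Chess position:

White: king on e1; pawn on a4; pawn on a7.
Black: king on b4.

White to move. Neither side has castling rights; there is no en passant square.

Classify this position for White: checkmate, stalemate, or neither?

neither

White to move; white king on e1.
In check: no.
Legal moves for White: Kf2, Ke2, Kd2, Kf1, Kd1, a8=Q, a8=R, a8=B, a8=N, a5.
White has 10 legal moves and is not in check → neither.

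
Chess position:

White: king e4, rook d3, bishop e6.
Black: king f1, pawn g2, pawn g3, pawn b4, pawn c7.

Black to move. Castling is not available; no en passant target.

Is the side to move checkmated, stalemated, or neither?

neither

Black to move; black king on f1.
In check: no.
Legal moves for Black: Kf2, Ke2, Kg1, Ke1, c6, b3, g1=Q, g1=R, g1=B, g1=N, c5.
Black has 11 legal moves and is not in check → neither.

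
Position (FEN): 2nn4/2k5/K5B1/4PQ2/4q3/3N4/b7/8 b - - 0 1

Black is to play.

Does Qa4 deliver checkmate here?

yes

After Qa4: white king on a6; in check: yes, from the black queen on a4.
King squares — a5: attacked by Qa4; b5: attacked by Qa4; b6: attacked by Kc7; a7: attacked by Qa4; b7: attacked by Kc7.
White has no legal moves → checkmate.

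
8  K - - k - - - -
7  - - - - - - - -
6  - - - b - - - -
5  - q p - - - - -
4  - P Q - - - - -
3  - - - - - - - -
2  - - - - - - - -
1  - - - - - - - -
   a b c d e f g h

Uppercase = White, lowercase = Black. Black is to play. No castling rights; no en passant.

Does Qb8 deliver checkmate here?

yes

After Qb8: white king on a8; in check: yes, from the black queen on b8.
King squares — a7: attacked by Qb8; b7: attacked by Qb8; b8: attacked by Bd6.
White has no legal moves → checkmate.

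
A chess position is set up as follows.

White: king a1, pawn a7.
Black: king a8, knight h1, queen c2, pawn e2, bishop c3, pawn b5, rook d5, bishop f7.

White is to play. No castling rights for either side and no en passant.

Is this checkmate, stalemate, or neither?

White to move; white king on a1.
In check: yes, from the black bishop on c3.
King squares — b1: attacked by Qc2; a2: attacked by Qc2; b2: attacked by Qc2.
Legal moves for White: none.
In check with no legal moves → checkmate.

checkmate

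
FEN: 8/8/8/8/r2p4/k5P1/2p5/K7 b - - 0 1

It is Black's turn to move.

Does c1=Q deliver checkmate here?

yes

After c1=Q: white king on a1; in check: yes, from the black queen on c1.
King squares — b1: attacked by Qc1; a2: attacked by Ka3; b2: attacked by Qc1.
White has no legal moves → checkmate.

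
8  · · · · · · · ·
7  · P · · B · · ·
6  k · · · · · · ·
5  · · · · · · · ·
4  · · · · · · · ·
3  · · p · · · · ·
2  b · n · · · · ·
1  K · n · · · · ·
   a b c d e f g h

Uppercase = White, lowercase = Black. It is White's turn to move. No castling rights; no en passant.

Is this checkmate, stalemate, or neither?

White to move; white king on a1.
In check: yes, from the black knight on c2.
King squares — b1: attacked by Ba2; a2: attacked by Nc1; b2: attacked by Pc3.
Legal moves for White: none.
In check with no legal moves → checkmate.

checkmate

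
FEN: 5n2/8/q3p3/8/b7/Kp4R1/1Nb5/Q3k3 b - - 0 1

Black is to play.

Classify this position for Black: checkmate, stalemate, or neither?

neither

Black to move; black king on e1.
In check: yes, from the white queen on a1.
Legal moves for Black: Kf2, Ke2, Kd2, Bd1, Bb1.
Black is in check but has 5 legal moves → neither.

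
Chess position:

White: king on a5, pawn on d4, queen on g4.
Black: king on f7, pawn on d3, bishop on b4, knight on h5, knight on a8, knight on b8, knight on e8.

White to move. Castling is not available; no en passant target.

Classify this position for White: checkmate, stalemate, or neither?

neither

White to move; white king on a5.
In check: yes, from the black bishop on b4.
King squares — a4: available; b4: available; b5: available; a6: attacked by Nb8; b6: attacked by Na8.
Legal moves for White: Kb5, Kxb4, Ka4.
White is in check but has 3 legal moves → neither.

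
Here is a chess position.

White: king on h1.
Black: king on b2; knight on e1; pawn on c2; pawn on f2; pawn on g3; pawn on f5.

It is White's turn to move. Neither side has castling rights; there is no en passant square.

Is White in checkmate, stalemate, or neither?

White to move; white king on h1.
In check: no.
King squares — g1: attacked by Pf2; g2: attacked by Ne1; h2: attacked by Pg3.
Legal moves for White: none.
Not in check and no legal moves → stalemate.

stalemate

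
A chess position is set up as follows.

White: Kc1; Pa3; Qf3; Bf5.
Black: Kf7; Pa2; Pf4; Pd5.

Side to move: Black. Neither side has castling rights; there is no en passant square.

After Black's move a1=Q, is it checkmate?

no

After a1=Q: white king on c1; in check: yes, from the black queen on a1.
White has 3 legal replies: Kd2, Kc2, Bb1.
In check but a legal move exists → not checkmate.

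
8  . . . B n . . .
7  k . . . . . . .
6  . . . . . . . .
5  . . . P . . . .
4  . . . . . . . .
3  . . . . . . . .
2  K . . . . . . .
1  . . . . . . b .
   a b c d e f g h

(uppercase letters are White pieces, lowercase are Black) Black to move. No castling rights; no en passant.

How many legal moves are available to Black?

14

Black to move; king on a7.
In check: no.
Legal moves: Ng7, Nc7, Nf6, Nd6, Kb8, Ka8, Kb7, Ka6, Bb6, Bc5, Bd4, Be3, Bh2, Bf2.
Count: 14.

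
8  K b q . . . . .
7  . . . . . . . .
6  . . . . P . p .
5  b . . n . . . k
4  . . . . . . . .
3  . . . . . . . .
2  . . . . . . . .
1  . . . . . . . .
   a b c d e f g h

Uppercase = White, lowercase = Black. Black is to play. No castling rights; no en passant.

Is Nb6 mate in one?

yes

After Nb6: white king on a8; in check: yes, from the black knight on b6.
King squares — a7: attacked by Bb8; b7: attacked by Qc8; b8: attacked by Qc8.
White has no legal moves → checkmate.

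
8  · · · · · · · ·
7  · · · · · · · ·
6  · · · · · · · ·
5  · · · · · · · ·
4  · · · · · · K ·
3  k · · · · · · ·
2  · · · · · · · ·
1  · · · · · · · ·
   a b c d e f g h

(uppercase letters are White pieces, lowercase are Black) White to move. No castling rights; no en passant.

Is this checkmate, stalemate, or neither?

neither

White to move; white king on g4.
In check: no.
Legal moves for White: Kh5, Kg5, Kf5, Kh4, Kf4, Kh3, Kg3, Kf3.
White has 8 legal moves and is not in check → neither.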